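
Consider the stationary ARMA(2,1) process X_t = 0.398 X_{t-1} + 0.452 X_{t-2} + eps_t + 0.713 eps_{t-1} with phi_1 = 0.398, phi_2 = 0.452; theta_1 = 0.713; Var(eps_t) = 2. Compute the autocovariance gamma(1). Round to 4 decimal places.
\gamma(1) = 12.4307

Multiply the model equation by X_{t-k} and take expectations. With theta_0 = psi_0 = 1 and psi_j the MA(infinity) weights, this gives
  gamma(k) - sum_i phi_i gamma(k-i) = c_k,
  c_k = sigma^2 * sum_{j=k..q} theta_j psi_{j-k}   (c_k = 0 for k > q),
using gamma(-m) = gamma(m).
psi-weights needed (psi_j = theta_j + sum_i phi_i psi_{j-i}):
  psi_1 = theta_1 + phi_1 = 0.713 + (0.398) = 1.111
Right-hand sides:
  c_0 = sigma^2 (1 + theta_1 psi_1) = 2 * (1 + (0.713)(1.111)) = 2 * 1.792143 = 3.584286
  c_1 = sigma^2 theta_1 = 2 * (0.713) = 1.426
  c_2 = 0
Equations for k = 0, 1, 2 (AR order 2, c_2 = 0):
  (E0) gamma(0) = phi_1 gamma(1) + phi_2 gamma(2) + c_0
  (E1) gamma(1) = phi_1 gamma(0) + phi_2 gamma(1) + c_1
  (E2) gamma(2) = phi_1 gamma(1) + phi_2 gamma(0)
From (E1): gamma(1) = A gamma(0) + B with
  A = phi_1 / (1 - phi_2) = 0.398 / 0.548 = 0.726277,   B = c_1 / (1 - phi_2) = 1.426 / 0.548 = 2.60219.
Insert (E2) into (E0): gamma(0) (1 - phi_2^2) = phi_1 (1 + phi_2) gamma(1) + c_0.
  phi_1 (1 + phi_2) = (0.398)(1.452) = 0.577896,   1 - phi_2^2 = 0.795696.
Replace gamma(1) by A gamma(0) + B and collect gamma(0):
  gamma(0) [0.795696 - (0.577896)(0.726277)] = (0.577896)(2.60219) + 3.584286
  gamma(0) * 0.375983 = 5.088081
  gamma(0) = 5.088081 / 0.375983 = 13.532735.
  gamma(1) = A gamma(0) + B = (0.726277)(13.532735) + (2.60219) = 12.430709.
Therefore gamma(1) = 12.4307 (to 4 decimal places).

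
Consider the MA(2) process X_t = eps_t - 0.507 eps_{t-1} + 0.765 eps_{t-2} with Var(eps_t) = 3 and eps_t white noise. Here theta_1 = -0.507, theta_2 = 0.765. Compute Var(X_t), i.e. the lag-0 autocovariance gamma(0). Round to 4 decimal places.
\gamma(0) = 5.5268

For an MA(q) process X_t = eps_t + sum_i theta_i eps_{t-i} with
Var(eps_t) = sigma^2, the variance is
  gamma(0) = sigma^2 * (1 + sum_i theta_i^2).
  sum_i theta_i^2 = (-0.507)^2 + (0.765)^2 = 0.257049 + 0.585225 = 0.842274.
  gamma(0) = 3 * (1 + 0.842274) = 3 * 1.842274 = 5.526822, which rounds to 5.5268.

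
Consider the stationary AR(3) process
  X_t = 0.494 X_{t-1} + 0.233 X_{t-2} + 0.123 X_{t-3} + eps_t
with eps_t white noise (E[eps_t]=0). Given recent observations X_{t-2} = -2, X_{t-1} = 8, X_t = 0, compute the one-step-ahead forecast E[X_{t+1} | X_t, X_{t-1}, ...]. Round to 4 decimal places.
E[X_{t+1} \mid \mathcal F_t] = 1.6180

For an AR(p) model X_t = c + sum_i phi_i X_{t-i} + eps_t, the
one-step-ahead conditional mean is
  E[X_{t+1} | X_t, ...] = c + sum_i phi_i X_{t+1-i}.
Substitute known values:
  E[X_{t+1} | ...] = (0.494) * (0) + (0.233) * (8) + (0.123) * (-2)
                   = 1.6180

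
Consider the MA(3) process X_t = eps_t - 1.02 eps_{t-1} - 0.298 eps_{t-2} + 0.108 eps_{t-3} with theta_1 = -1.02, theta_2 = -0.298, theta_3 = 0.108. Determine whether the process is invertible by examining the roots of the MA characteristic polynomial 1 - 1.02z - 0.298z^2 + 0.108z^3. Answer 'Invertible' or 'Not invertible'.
\text{Not invertible}

The MA(q) characteristic polynomial is P(z) = 1 - 1.02z - 0.298z^2 + 0.108z^3.
Invertibility requires all roots to lie outside the unit circle, i.e. |z| > 1 for every root.
Degree 3: look for a simple real root z0 first, then factor out (1 - z/z0) and solve the remaining quadratic.
Testing z0 = -2.5: P(-2.5) = 1 + (-1.02)(-2.5) + (-0.298)(-2.5)^2 + (0.108)(-2.5)^3
  = 1 + (2.55) + (-1.8625) + (-1.6875) = 0.  So z_0 = -2.5 is a root, |z_0| = 2.5.
Divide out the factor (1 + 0.4 z) = (1 - z/z0) (since 1/z0 = -0.4):
  P(z) = (1 + 0.4 z)(1 + (-1.42) z + (0.27) z^2)
  [check: z-coef -1.42 - (-0.4) = -1.02; z^2-coef 0.27 - (-0.4)(-1.42) = -0.298; z^3-coef -(-0.4)(0.27) = 0.108.]
Remaining roots from the quadratic factor 1 + (-1.42) z + (0.27) z^2:
  Set 1 + (-1.42) z + (0.27) z^2 = 0, i.e. a z^2 + b z + c = 0 with a = 0.27, b = -1.42, c = 1.
  Discriminant D = b^2 - 4ac = (-1.42)^2 - 4*(0.27)*1 = 2.0164 - (1.08) = 0.9364.
  D >= 0, so the roots are real: z = (-b +/- sqrt(D)) / (2a) = (1.42 +/- 0.967678) / (0.54).
    z_1 = (1.42 + 0.967678) / (0.54) = 4.4216,   |z_1| = 4.4216.
    z_2 = (1.42 - 0.967678) / (0.54) = 0.8376,   |z_2| = 0.8376.
Moduli of all roots: 2.5000, 4.4216, 0.8376.
All moduli strictly greater than 1? No.
Verdict: Not invertible.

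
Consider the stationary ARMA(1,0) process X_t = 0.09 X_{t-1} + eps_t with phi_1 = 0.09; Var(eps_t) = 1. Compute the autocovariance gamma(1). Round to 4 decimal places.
\gamma(1) = 0.0907

Multiply the model equation by X_{t-k} and take expectations. With theta_0 = psi_0 = 1 and psi_j the MA(infinity) weights, this gives
  gamma(k) - sum_i phi_i gamma(k-i) = c_k,
  c_k = sigma^2 * sum_{j=k..q} theta_j psi_{j-k}   (c_k = 0 for k > q),
using gamma(-m) = gamma(m).
Pure AR (q = 0): c_0 = sigma^2 = 1, c_k = 0 for k >= 1.
Equations for k = 0 and k = 1 (AR order 1):
  gamma(0) = phi_1 gamma(1) + c_0
  gamma(1) = phi_1 gamma(0) + c_1
Substituting the second into the first: gamma(0) (1 - phi_1^2) = c_0 + phi_1 c_1, so
  gamma(0) = c_0 / (1 - phi_1^2) = 1 / (1 - (0.09)^2) = 1 / 0.9919 = 1.008166.
  gamma(1) = phi_1 gamma(0) = (0.09)(1.008166) = 0.090735.
Therefore gamma(1) = 0.0907 (to 4 decimal places).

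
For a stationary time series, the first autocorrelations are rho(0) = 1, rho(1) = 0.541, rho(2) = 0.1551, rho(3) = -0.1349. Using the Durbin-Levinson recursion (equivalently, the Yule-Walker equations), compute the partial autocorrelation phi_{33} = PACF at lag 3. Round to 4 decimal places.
\phi_{33} = -0.1909

The PACF at lag k is phi_{kk}, the last component of the solution
to the Yule-Walker system G_k phi = r_k where
  (G_k)_{ij} = rho(|i - j|), (r_k)_i = rho(i), i,j = 1..k.
Equivalently, Durbin-Levinson gives phi_{kk} iteratively:
  phi_{11} = rho(1)
  phi_{kk} = [rho(k) - sum_{j=1..k-1} phi_{k-1,j} rho(k-j)]
            / [1 - sum_{j=1..k-1} phi_{k-1,j} rho(j)],
  phi_{k,j} = phi_{k-1,j} - phi_{kk} phi_{k-1,k-j},  j = 1..k-1.
Step k = 1:
  phi_11 = rho(1) = 0.541.
Step k = 2:
  phi_22 = [rho(2) - phi_11 rho(1)] / [1 - phi_11 rho(1)] = [0.1551 - (0.541)(0.541)] / [1 - (0.541)(0.541)]
         = -0.137581 / 0.707319 = -0.194511.
  Update: phi_21 = phi_11 - phi_22 phi_11 = 0.541 - (-0.194511)(0.541) = 0.64623.
Step k = 3:
  phi_33 = [rho(3) - phi_21 rho(2) - phi_22 rho(1)] / [1 - phi_21 rho(1) - phi_22 rho(2)]
    numerator   = -0.1349 - (0.64623)(0.1551) - (-0.194511)(0.541) = -0.1299001
    denominator = 1 - (0.64623)(0.541) - (-0.194511)(0.1551) = 0.68055805
  phi_33 = -0.1299001 / 0.68055805 = -0.1909.
Therefore phi_{33} = -0.1909.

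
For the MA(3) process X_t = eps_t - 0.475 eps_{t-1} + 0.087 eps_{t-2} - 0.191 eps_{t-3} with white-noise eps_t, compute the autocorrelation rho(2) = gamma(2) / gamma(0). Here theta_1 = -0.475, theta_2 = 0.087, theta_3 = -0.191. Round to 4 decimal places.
\rho(2) = 0.1400

For an MA(q) process with theta_0 = 1, the autocovariance is
  gamma(k) = sigma^2 * sum_{i=0..q-k} theta_i * theta_{i+k},
and rho(k) = gamma(k) / gamma(0). Sigma^2 cancels.
  numerator   = (1)*(0.087) + (-0.475)*(-0.191) = 0.177725.
  denominator = (1)^2 + (-0.475)^2 + (0.087)^2 + (-0.191)^2 = 1.269675.
  rho(2) = 0.177725 / 1.269675 = 0.1400.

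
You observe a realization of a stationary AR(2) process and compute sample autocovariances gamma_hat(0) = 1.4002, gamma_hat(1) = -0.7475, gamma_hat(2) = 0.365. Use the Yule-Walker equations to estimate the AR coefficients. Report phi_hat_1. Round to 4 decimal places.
\hat\phi_{1} = -0.5520

The Yule-Walker equations for an AR(p) process read, in matrix form,
  Gamma_p phi = r_p,   with   (Gamma_p)_{ij} = gamma(|i - j|),
                       (r_p)_i = gamma(i),   i,j = 1..p.
Substitute the sample gammas (Toeplitz matrix and right-hand side of size 2):
  Gamma_p = [[1.4002, -0.7475], [-0.7475, 1.4002]]
  r_p     = [-0.7475, 0.365]
Written out:
  1.4002 phi_1 - 0.7475 phi_2 = -0.7475
  -0.7475 phi_1 + 1.4002 phi_2 = 0.365
Solve by Cramer's rule:
  det = gamma(0)^2 - gamma(1)^2 = (1.4002)^2 - (-0.7475)^2 = 1.96056004 - 0.55875625 = 1.40180379
  phi_hat_1 = [gamma(1) gamma(0) - gamma(1) gamma(2)] / det = [(-0.7475)(1.4002) - (-0.7475)(0.365)] / 1.40180379 = -0.773812 / 1.40180379 = -0.552
  phi_hat_2 = [gamma(0) gamma(2) - gamma(1)^2] / det = [(1.4002)(0.365) - (-0.7475)^2] / 1.40180379 = -0.04768325 / 1.40180379 = -0.034
So phi_hat = [-0.5520, -0.0340].
Therefore phi_hat_1 = -0.5520.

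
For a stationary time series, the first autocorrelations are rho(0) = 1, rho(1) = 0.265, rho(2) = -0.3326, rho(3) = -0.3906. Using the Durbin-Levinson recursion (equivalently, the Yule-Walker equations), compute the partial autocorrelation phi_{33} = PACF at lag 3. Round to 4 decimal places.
\phi_{33} = -0.1979

The PACF at lag k is phi_{kk}, the last component of the solution
to the Yule-Walker system G_k phi = r_k where
  (G_k)_{ij} = rho(|i - j|), (r_k)_i = rho(i), i,j = 1..k.
Equivalently, Durbin-Levinson gives phi_{kk} iteratively:
  phi_{11} = rho(1)
  phi_{kk} = [rho(k) - sum_{j=1..k-1} phi_{k-1,j} rho(k-j)]
            / [1 - sum_{j=1..k-1} phi_{k-1,j} rho(j)],
  phi_{k,j} = phi_{k-1,j} - phi_{kk} phi_{k-1,k-j},  j = 1..k-1.
Step k = 1:
  phi_11 = rho(1) = 0.265.
Step k = 2:
  phi_22 = [rho(2) - phi_11 rho(1)] / [1 - phi_11 rho(1)] = [-0.3326 - (0.265)(0.265)] / [1 - (0.265)(0.265)]
         = -0.402825 / 0.929775 = -0.43325.
  Update: phi_21 = phi_11 - phi_22 phi_11 = 0.265 - (-0.43325)(0.265) = 0.379811.
Step k = 3:
  phi_33 = [rho(3) - phi_21 rho(2) - phi_22 rho(1)] / [1 - phi_21 rho(1) - phi_22 rho(2)]
    numerator   = -0.3906 - (0.379811)(-0.3326) - (-0.43325)(0.265) = -0.14946354
    denominator = 1 - (0.379811)(0.265) - (-0.43325)(-0.3326) = 0.75525108
  phi_33 = -0.14946354 / 0.75525108 = -0.1979.
Therefore phi_{33} = -0.1979.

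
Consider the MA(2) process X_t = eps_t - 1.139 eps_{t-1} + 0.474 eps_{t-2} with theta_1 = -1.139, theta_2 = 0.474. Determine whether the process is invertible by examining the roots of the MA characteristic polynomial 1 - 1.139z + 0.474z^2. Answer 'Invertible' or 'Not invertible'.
\text{Invertible}

The MA(q) characteristic polynomial is P(z) = 1 - 1.139z + 0.474z^2.
Invertibility requires all roots to lie outside the unit circle, i.e. |z| > 1 for every root.
Set 1 + (-1.139) z + (0.474) z^2 = 0, i.e. a z^2 + b z + c = 0 with a = 0.474, b = -1.139, c = 1.
Discriminant D = b^2 - 4ac = (-1.139)^2 - 4*(0.474)*1 = 1.297321 - (1.896) = -0.598679.
D < 0, so the roots are the complex-conjugate pair z = (-b +/- i sqrt(-D)) / (2a) = 1.2015 +/- 0.8162i.
For a conjugate pair |z|^2 = z * conj(z) = (product of roots) = c/a = 1/(0.474) = 2.109705, so |z| = sqrt(2.109705) = 1.4525 for both roots.
Moduli of all roots: 1.4525, 1.4525.
All moduli strictly greater than 1? Yes.
Verdict: Invertible.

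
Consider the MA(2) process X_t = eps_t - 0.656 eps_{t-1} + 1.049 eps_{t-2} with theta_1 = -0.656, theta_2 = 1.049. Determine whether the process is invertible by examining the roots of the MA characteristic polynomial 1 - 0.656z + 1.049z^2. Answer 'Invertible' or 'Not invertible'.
\text{Not invertible}

The MA(q) characteristic polynomial is P(z) = 1 - 0.656z + 1.049z^2.
Invertibility requires all roots to lie outside the unit circle, i.e. |z| > 1 for every root.
Set 1 + (-0.656) z + (1.049) z^2 = 0, i.e. a z^2 + b z + c = 0 with a = 1.049, b = -0.656, c = 1.
Discriminant D = b^2 - 4ac = (-0.656)^2 - 4*(1.049)*1 = 0.430336 - (4.196) = -3.765664.
D < 0, so the roots are the complex-conjugate pair z = (-b +/- i sqrt(-D)) / (2a) = 0.3127 +/- 0.9249i.
For a conjugate pair |z|^2 = z * conj(z) = (product of roots) = c/a = 1/(1.049) = 0.953289, so |z| = sqrt(0.953289) = 0.9764 for both roots.
Moduli of all roots: 0.9764, 0.9764.
All moduli strictly greater than 1? No.
Verdict: Not invertible.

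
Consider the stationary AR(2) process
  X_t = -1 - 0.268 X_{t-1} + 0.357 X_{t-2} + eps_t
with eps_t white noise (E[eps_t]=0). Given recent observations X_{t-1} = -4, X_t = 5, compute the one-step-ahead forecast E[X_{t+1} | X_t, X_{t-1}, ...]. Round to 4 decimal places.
E[X_{t+1} \mid \mathcal F_t] = -3.7680

For an AR(p) model X_t = c + sum_i phi_i X_{t-i} + eps_t, the
one-step-ahead conditional mean is
  E[X_{t+1} | X_t, ...] = c + sum_i phi_i X_{t+1-i}.
Substitute known values:
  E[X_{t+1} | ...] = -1 + (-0.268) * (5) + (0.357) * (-4)
                   = -3.7680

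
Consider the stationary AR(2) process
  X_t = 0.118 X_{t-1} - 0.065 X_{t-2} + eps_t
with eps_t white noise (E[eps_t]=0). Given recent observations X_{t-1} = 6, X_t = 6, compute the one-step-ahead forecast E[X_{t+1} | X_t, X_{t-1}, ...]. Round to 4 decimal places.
E[X_{t+1} \mid \mathcal F_t] = 0.3180

For an AR(p) model X_t = c + sum_i phi_i X_{t-i} + eps_t, the
one-step-ahead conditional mean is
  E[X_{t+1} | X_t, ...] = c + sum_i phi_i X_{t+1-i}.
Substitute known values:
  E[X_{t+1} | ...] = (0.118) * (6) + (-0.065) * (6)
                   = 0.3180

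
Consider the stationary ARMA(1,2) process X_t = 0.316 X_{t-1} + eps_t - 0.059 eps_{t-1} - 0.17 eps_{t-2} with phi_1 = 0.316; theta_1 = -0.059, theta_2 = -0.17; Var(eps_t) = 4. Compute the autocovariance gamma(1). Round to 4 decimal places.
\gamma(1) = 0.9478

Multiply the model equation by X_{t-k} and take expectations. With theta_0 = psi_0 = 1 and psi_j the MA(infinity) weights, this gives
  gamma(k) - sum_i phi_i gamma(k-i) = c_k,
  c_k = sigma^2 * sum_{j=k..q} theta_j psi_{j-k}   (c_k = 0 for k > q),
using gamma(-m) = gamma(m).
psi-weights needed (psi_j = theta_j + sum_i phi_i psi_{j-i}):
  psi_1 = theta_1 + phi_1 = -0.059 + (0.316) = 0.257
  psi_2 = theta_2 + phi_1 psi_1 = -0.17 + (0.316)(0.257) = -0.088788
Right-hand sides:
  c_0 = sigma^2 (1 + theta_1 psi_1 + theta_2 psi_2) = 4 * (1 + (-0.059)(0.257) + (-0.17)(-0.088788)) = 4 * 0.999931 = 3.999724
  c_1 = sigma^2 (theta_1 + theta_2 psi_1) = 4 * (-0.059 + (-0.17)(0.257)) = -0.41076
  c_2 = sigma^2 theta_2 = 4 * (-0.17) = -0.68
Equations for k = 0 and k = 1 (AR order 1):
  gamma(0) = phi_1 gamma(1) + c_0
  gamma(1) = phi_1 gamma(0) + c_1
Substituting the second into the first: gamma(0) (1 - phi_1^2) = c_0 + phi_1 c_1, so
  gamma(0) = (c_0 + phi_1 c_1) / (1 - phi_1^2) = (3.999724 + (0.316)(-0.41076)) / (1 - (0.316)^2) = 3.869924 / 0.900144 = 4.299227.
  gamma(1) = phi_1 gamma(0) + c_1 = (0.316)(4.299227) + (-0.41076) = 0.947796.
Therefore gamma(1) = 0.9478 (to 4 decimal places).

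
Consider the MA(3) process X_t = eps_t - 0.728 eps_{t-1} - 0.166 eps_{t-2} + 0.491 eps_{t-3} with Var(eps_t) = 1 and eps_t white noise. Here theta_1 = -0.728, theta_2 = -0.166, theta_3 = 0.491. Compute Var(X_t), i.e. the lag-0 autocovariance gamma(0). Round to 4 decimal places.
\gamma(0) = 1.7986

For an MA(q) process X_t = eps_t + sum_i theta_i eps_{t-i} with
Var(eps_t) = sigma^2, the variance is
  gamma(0) = sigma^2 * (1 + sum_i theta_i^2).
  sum_i theta_i^2 = (-0.728)^2 + (-0.166)^2 + (0.491)^2 = 0.529984 + 0.027556 + 0.241081 = 0.798621.
  gamma(0) = 1 * (1 + 0.798621) = 1 * 1.798621 = 1.798621, which rounds to 1.7986.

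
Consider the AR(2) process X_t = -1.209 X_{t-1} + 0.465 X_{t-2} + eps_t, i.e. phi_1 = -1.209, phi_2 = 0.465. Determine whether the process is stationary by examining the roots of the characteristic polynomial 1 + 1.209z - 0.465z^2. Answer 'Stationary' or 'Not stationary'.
\text{Not stationary}

The AR(p) characteristic polynomial is P(z) = 1 + 1.209z - 0.465z^2.
Stationarity requires all roots to lie outside the unit circle, i.e. |z| > 1 for every root.
Set 1 + (1.209) z + (-0.465) z^2 = 0, i.e. a z^2 + b z + c = 0 with a = -0.465, b = 1.209, c = 1.
Discriminant D = b^2 - 4ac = (1.209)^2 - 4*(-0.465)*1 = 1.461681 - (-1.86) = 3.321681.
D >= 0, so the roots are real: z = (-b +/- sqrt(D)) / (2a) = (-1.209 +/- 1.822548) / (-0.93).
  z_1 = (-1.209 + 1.822548) / (-0.93) = -0.6597,   |z_1| = 0.6597.
  z_2 = (-1.209 - 1.822548) / (-0.93) = 3.2597,   |z_2| = 3.2597.
Moduli of all roots: 0.6597, 3.2597.
All moduli strictly greater than 1? No.
Verdict: Not stationary.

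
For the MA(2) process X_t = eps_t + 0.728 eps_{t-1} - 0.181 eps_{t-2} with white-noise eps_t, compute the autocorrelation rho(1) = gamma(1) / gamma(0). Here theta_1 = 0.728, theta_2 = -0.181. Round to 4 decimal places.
\rho(1) = 0.3815

For an MA(q) process with theta_0 = 1, the autocovariance is
  gamma(k) = sigma^2 * sum_{i=0..q-k} theta_i * theta_{i+k},
and rho(k) = gamma(k) / gamma(0). Sigma^2 cancels.
  numerator   = (1)*(0.728) + (0.728)*(-0.181) = 0.596232.
  denominator = (1)^2 + (0.728)^2 + (-0.181)^2 = 1.562745.
  rho(1) = 0.596232 / 1.562745 = 0.3815.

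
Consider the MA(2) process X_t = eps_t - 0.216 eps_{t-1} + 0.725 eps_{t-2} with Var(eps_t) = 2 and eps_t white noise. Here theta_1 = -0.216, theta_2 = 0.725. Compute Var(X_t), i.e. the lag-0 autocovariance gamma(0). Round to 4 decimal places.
\gamma(0) = 3.1446

For an MA(q) process X_t = eps_t + sum_i theta_i eps_{t-i} with
Var(eps_t) = sigma^2, the variance is
  gamma(0) = sigma^2 * (1 + sum_i theta_i^2).
  sum_i theta_i^2 = (-0.216)^2 + (0.725)^2 = 0.046656 + 0.525625 = 0.572281.
  gamma(0) = 2 * (1 + 0.572281) = 2 * 1.572281 = 3.144562, which rounds to 3.1446.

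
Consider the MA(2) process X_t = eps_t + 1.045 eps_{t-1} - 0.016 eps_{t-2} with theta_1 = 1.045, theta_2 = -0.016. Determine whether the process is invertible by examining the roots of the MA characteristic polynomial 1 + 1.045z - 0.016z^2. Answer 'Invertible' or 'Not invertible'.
\text{Not invertible}

The MA(q) characteristic polynomial is P(z) = 1 + 1.045z - 0.016z^2.
Invertibility requires all roots to lie outside the unit circle, i.e. |z| > 1 for every root.
Set 1 + (1.045) z + (-0.016) z^2 = 0, i.e. a z^2 + b z + c = 0 with a = -0.016, b = 1.045, c = 1.
Discriminant D = b^2 - 4ac = (1.045)^2 - 4*(-0.016)*1 = 1.092025 - (-0.064) = 1.156025.
D >= 0, so the roots are real: z = (-b +/- sqrt(D)) / (2a) = (-1.045 +/- 1.075186) / (-0.032).
  z_1 = (-1.045 + 1.075186) / (-0.032) = -0.9433,   |z_1| = 0.9433.
  z_2 = (-1.045 - 1.075186) / (-0.032) = 66.2558,   |z_2| = 66.2558.
Moduli of all roots: 0.9433, 66.2558.
All moduli strictly greater than 1? No.
Verdict: Not invertible.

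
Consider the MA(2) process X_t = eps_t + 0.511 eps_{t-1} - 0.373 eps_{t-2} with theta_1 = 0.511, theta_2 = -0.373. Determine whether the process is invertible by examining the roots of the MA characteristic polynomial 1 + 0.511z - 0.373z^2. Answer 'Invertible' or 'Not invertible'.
\text{Invertible}

The MA(q) characteristic polynomial is P(z) = 1 + 0.511z - 0.373z^2.
Invertibility requires all roots to lie outside the unit circle, i.e. |z| > 1 for every root.
Set 1 + (0.511) z + (-0.373) z^2 = 0, i.e. a z^2 + b z + c = 0 with a = -0.373, b = 0.511, c = 1.
Discriminant D = b^2 - 4ac = (0.511)^2 - 4*(-0.373)*1 = 0.261121 - (-1.492) = 1.753121.
D >= 0, so the roots are real: z = (-b +/- sqrt(D)) / (2a) = (-0.511 +/- 1.324055) / (-0.746).
  z_1 = (-0.511 + 1.324055) / (-0.746) = -1.0899,   |z_1| = 1.0899.
  z_2 = (-0.511 - 1.324055) / (-0.746) = 2.4599,   |z_2| = 2.4599.
Moduli of all roots: 1.0899, 2.4599.
All moduli strictly greater than 1? Yes.
Verdict: Invertible.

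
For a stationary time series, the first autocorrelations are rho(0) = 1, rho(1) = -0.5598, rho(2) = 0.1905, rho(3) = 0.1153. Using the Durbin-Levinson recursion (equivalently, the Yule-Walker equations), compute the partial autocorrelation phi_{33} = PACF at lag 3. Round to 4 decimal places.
\phi_{33} = 0.2119

The PACF at lag k is phi_{kk}, the last component of the solution
to the Yule-Walker system G_k phi = r_k where
  (G_k)_{ij} = rho(|i - j|), (r_k)_i = rho(i), i,j = 1..k.
Equivalently, Durbin-Levinson gives phi_{kk} iteratively:
  phi_{11} = rho(1)
  phi_{kk} = [rho(k) - sum_{j=1..k-1} phi_{k-1,j} rho(k-j)]
            / [1 - sum_{j=1..k-1} phi_{k-1,j} rho(j)],
  phi_{k,j} = phi_{k-1,j} - phi_{kk} phi_{k-1,k-j},  j = 1..k-1.
Step k = 1:
  phi_11 = rho(1) = -0.5598.
Step k = 2:
  phi_22 = [rho(2) - phi_11 rho(1)] / [1 - phi_11 rho(1)] = [0.1905 - (-0.5598)(-0.5598)] / [1 - (-0.5598)(-0.5598)]
         = -0.12287604 / 0.68662396 = -0.178957.
  Update: phi_21 = phi_11 - phi_22 phi_11 = -0.5598 - (-0.178957)(-0.5598) = -0.65998.
Step k = 3:
  phi_33 = [rho(3) - phi_21 rho(2) - phi_22 rho(1)] / [1 - phi_21 rho(1) - phi_22 rho(2)]
    numerator   = 0.1153 - (-0.65998)(0.1905) - (-0.178957)(-0.5598) = 0.14084617
    denominator = 1 - (-0.65998)(-0.5598) - (-0.178957)(0.1905) = 0.66463445
  phi_33 = 0.14084617 / 0.66463445 = 0.2119.
Therefore phi_{33} = 0.2119.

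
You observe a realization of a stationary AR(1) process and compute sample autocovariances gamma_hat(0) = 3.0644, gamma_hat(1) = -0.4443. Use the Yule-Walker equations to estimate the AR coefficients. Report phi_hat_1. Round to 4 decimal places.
\hat\phi_{1} = -0.1450

The Yule-Walker equations for an AR(p) process read, in matrix form,
  Gamma_p phi = r_p,   with   (Gamma_p)_{ij} = gamma(|i - j|),
                       (r_p)_i = gamma(i),   i,j = 1..p.
Substitute the sample gammas (Toeplitz matrix and right-hand side of size 1):
  Gamma_p = [[3.0644]]
  r_p     = [-0.4443]
With p = 1 this is the single equation gamma(0) phi_1 = gamma(1):
  phi_hat_1 = gamma(1) / gamma(0) = -0.4443 / 3.0644 = -0.1450.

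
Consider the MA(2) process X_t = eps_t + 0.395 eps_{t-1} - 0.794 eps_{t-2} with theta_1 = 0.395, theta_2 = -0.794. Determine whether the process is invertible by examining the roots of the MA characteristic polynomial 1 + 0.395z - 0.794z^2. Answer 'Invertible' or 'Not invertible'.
\text{Not invertible}

The MA(q) characteristic polynomial is P(z) = 1 + 0.395z - 0.794z^2.
Invertibility requires all roots to lie outside the unit circle, i.e. |z| > 1 for every root.
Set 1 + (0.395) z + (-0.794) z^2 = 0, i.e. a z^2 + b z + c = 0 with a = -0.794, b = 0.395, c = 1.
Discriminant D = b^2 - 4ac = (0.395)^2 - 4*(-0.794)*1 = 0.156025 - (-3.176) = 3.332025.
D >= 0, so the roots are real: z = (-b +/- sqrt(D)) / (2a) = (-0.395 +/- 1.825384) / (-1.588).
  z_1 = (-0.395 + 1.825384) / (-1.588) = -0.9007,   |z_1| = 0.9007.
  z_2 = (-0.395 - 1.825384) / (-1.588) = 1.3982,   |z_2| = 1.3982.
Moduli of all roots: 0.9007, 1.3982.
All moduli strictly greater than 1? No.
Verdict: Not invertible.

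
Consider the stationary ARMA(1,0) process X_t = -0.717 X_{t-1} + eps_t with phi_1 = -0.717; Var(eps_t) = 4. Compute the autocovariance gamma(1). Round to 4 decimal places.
\gamma(1) = -5.9023

Multiply the model equation by X_{t-k} and take expectations. With theta_0 = psi_0 = 1 and psi_j the MA(infinity) weights, this gives
  gamma(k) - sum_i phi_i gamma(k-i) = c_k,
  c_k = sigma^2 * sum_{j=k..q} theta_j psi_{j-k}   (c_k = 0 for k > q),
using gamma(-m) = gamma(m).
Pure AR (q = 0): c_0 = sigma^2 = 4, c_k = 0 for k >= 1.
Equations for k = 0 and k = 1 (AR order 1):
  gamma(0) = phi_1 gamma(1) + c_0
  gamma(1) = phi_1 gamma(0) + c_1
Substituting the second into the first: gamma(0) (1 - phi_1^2) = c_0 + phi_1 c_1, so
  gamma(0) = c_0 / (1 - phi_1^2) = 4 / (1 - (-0.717)^2) = 4 / 0.485911 = 8.23196.
  gamma(1) = phi_1 gamma(0) = (-0.717)(8.23196) = -5.902315.
Therefore gamma(1) = -5.9023 (to 4 decimal places).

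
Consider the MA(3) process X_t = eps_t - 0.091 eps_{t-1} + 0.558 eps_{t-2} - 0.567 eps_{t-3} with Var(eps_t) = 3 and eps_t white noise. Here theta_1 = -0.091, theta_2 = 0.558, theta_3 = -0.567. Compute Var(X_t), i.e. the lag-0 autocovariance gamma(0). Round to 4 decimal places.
\gamma(0) = 4.9234

For an MA(q) process X_t = eps_t + sum_i theta_i eps_{t-i} with
Var(eps_t) = sigma^2, the variance is
  gamma(0) = sigma^2 * (1 + sum_i theta_i^2).
  sum_i theta_i^2 = (-0.091)^2 + (0.558)^2 + (-0.567)^2 = 0.008281 + 0.311364 + 0.321489 = 0.641134.
  gamma(0) = 3 * (1 + 0.641134) = 3 * 1.641134 = 4.923402, which rounds to 4.9234.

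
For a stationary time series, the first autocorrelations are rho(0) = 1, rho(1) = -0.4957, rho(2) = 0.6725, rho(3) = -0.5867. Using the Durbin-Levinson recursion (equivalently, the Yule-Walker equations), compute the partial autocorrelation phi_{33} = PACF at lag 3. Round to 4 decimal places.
\phi_{33} = -0.3149

The PACF at lag k is phi_{kk}, the last component of the solution
to the Yule-Walker system G_k phi = r_k where
  (G_k)_{ij} = rho(|i - j|), (r_k)_i = rho(i), i,j = 1..k.
Equivalently, Durbin-Levinson gives phi_{kk} iteratively:
  phi_{11} = rho(1)
  phi_{kk} = [rho(k) - sum_{j=1..k-1} phi_{k-1,j} rho(k-j)]
            / [1 - sum_{j=1..k-1} phi_{k-1,j} rho(j)],
  phi_{k,j} = phi_{k-1,j} - phi_{kk} phi_{k-1,k-j},  j = 1..k-1.
Step k = 1:
  phi_11 = rho(1) = -0.4957.
Step k = 2:
  phi_22 = [rho(2) - phi_11 rho(1)] / [1 - phi_11 rho(1)] = [0.6725 - (-0.4957)(-0.4957)] / [1 - (-0.4957)(-0.4957)]
         = 0.42678151 / 0.75428151 = 0.565812.
  Update: phi_21 = phi_11 - phi_22 phi_11 = -0.4957 - (0.565812)(-0.4957) = -0.215227.
Step k = 3:
  phi_33 = [rho(3) - phi_21 rho(2) - phi_22 rho(1)] / [1 - phi_21 rho(1) - phi_22 rho(2)]
    numerator   = -0.5867 - (-0.215227)(0.6725) - (0.565812)(-0.4957) = -0.16148684
    denominator = 1 - (-0.215227)(-0.4957) - (0.565812)(0.6725) = 0.51280342
  phi_33 = -0.16148684 / 0.51280342 = -0.3149.
Therefore phi_{33} = -0.3149.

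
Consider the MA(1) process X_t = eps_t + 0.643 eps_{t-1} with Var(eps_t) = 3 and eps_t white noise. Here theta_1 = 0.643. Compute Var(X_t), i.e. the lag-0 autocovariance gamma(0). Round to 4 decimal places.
\gamma(0) = 4.2403

For an MA(q) process X_t = eps_t + sum_i theta_i eps_{t-i} with
Var(eps_t) = sigma^2, the variance is
  gamma(0) = sigma^2 * (1 + sum_i theta_i^2).
  sum_i theta_i^2 = (0.643)^2 = 0.413449.
  gamma(0) = 3 * (1 + 0.413449) = 3 * 1.413449 = 4.240347, which rounds to 4.2403.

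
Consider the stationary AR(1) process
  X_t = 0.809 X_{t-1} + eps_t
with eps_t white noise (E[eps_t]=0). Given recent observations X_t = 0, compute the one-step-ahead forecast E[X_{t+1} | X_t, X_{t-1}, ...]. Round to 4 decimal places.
E[X_{t+1} \mid \mathcal F_t] = 0.0000

For an AR(p) model X_t = c + sum_i phi_i X_{t-i} + eps_t, the
one-step-ahead conditional mean is
  E[X_{t+1} | X_t, ...] = c + sum_i phi_i X_{t+1-i}.
Substitute known values:
  E[X_{t+1} | ...] = (0.809) * (0)
                   = 0.0000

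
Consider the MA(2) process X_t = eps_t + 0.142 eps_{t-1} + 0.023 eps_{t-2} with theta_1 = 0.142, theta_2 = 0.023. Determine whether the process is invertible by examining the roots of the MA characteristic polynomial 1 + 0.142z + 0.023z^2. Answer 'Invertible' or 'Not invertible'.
\text{Invertible}

The MA(q) characteristic polynomial is P(z) = 1 + 0.142z + 0.023z^2.
Invertibility requires all roots to lie outside the unit circle, i.e. |z| > 1 for every root.
Set 1 + (0.142) z + (0.023) z^2 = 0, i.e. a z^2 + b z + c = 0 with a = 0.023, b = 0.142, c = 1.
Discriminant D = b^2 - 4ac = (0.142)^2 - 4*(0.023)*1 = 0.020164 - (0.092) = -0.071836.
D < 0, so the roots are the complex-conjugate pair z = (-b +/- i sqrt(-D)) / (2a) = -3.087 +/- 5.8266i.
For a conjugate pair |z|^2 = z * conj(z) = (product of roots) = c/a = 1/(0.023) = 43.478261, so |z| = sqrt(43.478261) = 6.5938 for both roots.
Moduli of all roots: 6.5938, 6.5938.
All moduli strictly greater than 1? Yes.
Verdict: Invertible.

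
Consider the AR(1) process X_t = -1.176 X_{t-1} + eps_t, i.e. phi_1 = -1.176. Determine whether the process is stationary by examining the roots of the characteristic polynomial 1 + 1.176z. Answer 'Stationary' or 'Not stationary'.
\text{Not stationary}

The AR(p) characteristic polynomial is P(z) = 1 + 1.176z.
Stationarity requires all roots to lie outside the unit circle, i.e. |z| > 1 for every root.
This is linear in z: 1 + (1.176) z = 0  =>  z = -1/(1.176) = -0.85034,  |z| = 0.85034.
Moduli of all roots: 0.8503.
All moduli strictly greater than 1? No.
Verdict: Not stationary.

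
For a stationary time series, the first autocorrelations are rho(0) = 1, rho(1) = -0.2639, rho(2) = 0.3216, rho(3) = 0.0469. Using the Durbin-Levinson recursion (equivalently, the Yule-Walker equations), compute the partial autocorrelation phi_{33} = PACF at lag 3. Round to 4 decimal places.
\phi_{33} = 0.2091

The PACF at lag k is phi_{kk}, the last component of the solution
to the Yule-Walker system G_k phi = r_k where
  (G_k)_{ij} = rho(|i - j|), (r_k)_i = rho(i), i,j = 1..k.
Equivalently, Durbin-Levinson gives phi_{kk} iteratively:
  phi_{11} = rho(1)
  phi_{kk} = [rho(k) - sum_{j=1..k-1} phi_{k-1,j} rho(k-j)]
            / [1 - sum_{j=1..k-1} phi_{k-1,j} rho(j)],
  phi_{k,j} = phi_{k-1,j} - phi_{kk} phi_{k-1,k-j},  j = 1..k-1.
Step k = 1:
  phi_11 = rho(1) = -0.2639.
Step k = 2:
  phi_22 = [rho(2) - phi_11 rho(1)] / [1 - phi_11 rho(1)] = [0.3216 - (-0.2639)(-0.2639)] / [1 - (-0.2639)(-0.2639)]
         = 0.25195679 / 0.93035679 = 0.270817.
  Update: phi_21 = phi_11 - phi_22 phi_11 = -0.2639 - (0.270817)(-0.2639) = -0.192431.
Step k = 3:
  phi_33 = [rho(3) - phi_21 rho(2) - phi_22 rho(1)] / [1 - phi_21 rho(1) - phi_22 rho(2)]
    numerator   = 0.0469 - (-0.192431)(0.3216) - (0.270817)(-0.2639) = 0.18025461
    denominator = 1 - (-0.192431)(-0.2639) - (0.270817)(0.3216) = 0.86212251
  phi_33 = 0.18025461 / 0.86212251 = 0.2091.
Therefore phi_{33} = 0.2091.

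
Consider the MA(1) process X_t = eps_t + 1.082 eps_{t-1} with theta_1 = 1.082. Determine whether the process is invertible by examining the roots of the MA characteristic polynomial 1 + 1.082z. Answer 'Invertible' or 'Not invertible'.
\text{Not invertible}

The MA(q) characteristic polynomial is P(z) = 1 + 1.082z.
Invertibility requires all roots to lie outside the unit circle, i.e. |z| > 1 for every root.
This is linear in z: 1 + (1.082) z = 0  =>  z = -1/(1.082) = -0.924214,  |z| = 0.924214.
Moduli of all roots: 0.9242.
All moduli strictly greater than 1? No.
Verdict: Not invertible.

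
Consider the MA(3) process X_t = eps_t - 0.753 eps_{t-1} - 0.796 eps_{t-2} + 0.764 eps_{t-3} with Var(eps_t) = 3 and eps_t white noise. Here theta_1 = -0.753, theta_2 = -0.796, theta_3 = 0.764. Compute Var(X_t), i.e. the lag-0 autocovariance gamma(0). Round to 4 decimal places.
\gamma(0) = 8.3530

For an MA(q) process X_t = eps_t + sum_i theta_i eps_{t-i} with
Var(eps_t) = sigma^2, the variance is
  gamma(0) = sigma^2 * (1 + sum_i theta_i^2).
  sum_i theta_i^2 = (-0.753)^2 + (-0.796)^2 + (0.764)^2 = 0.567009 + 0.633616 + 0.583696 = 1.784321.
  gamma(0) = 3 * (1 + 1.784321) = 3 * 2.784321 = 8.352963, which rounds to 8.3530.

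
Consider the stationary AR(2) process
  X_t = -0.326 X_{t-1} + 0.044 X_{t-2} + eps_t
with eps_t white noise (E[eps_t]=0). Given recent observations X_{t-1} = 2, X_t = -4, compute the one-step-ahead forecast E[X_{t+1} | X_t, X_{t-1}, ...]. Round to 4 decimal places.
E[X_{t+1} \mid \mathcal F_t] = 1.3920

For an AR(p) model X_t = c + sum_i phi_i X_{t-i} + eps_t, the
one-step-ahead conditional mean is
  E[X_{t+1} | X_t, ...] = c + sum_i phi_i X_{t+1-i}.
Substitute known values:
  E[X_{t+1} | ...] = (-0.326) * (-4) + (0.044) * (2)
                   = 1.3920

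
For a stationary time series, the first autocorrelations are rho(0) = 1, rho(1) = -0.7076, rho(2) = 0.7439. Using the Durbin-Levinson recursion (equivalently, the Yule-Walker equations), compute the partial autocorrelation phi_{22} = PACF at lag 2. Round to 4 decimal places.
\phi_{22} = 0.4871

The PACF at lag k is phi_{kk}, the last component of the solution
to the Yule-Walker system G_k phi = r_k where
  (G_k)_{ij} = rho(|i - j|), (r_k)_i = rho(i), i,j = 1..k.
Equivalently, Durbin-Levinson gives phi_{kk} iteratively:
  phi_{11} = rho(1)
  phi_{kk} = [rho(k) - sum_{j=1..k-1} phi_{k-1,j} rho(k-j)]
            / [1 - sum_{j=1..k-1} phi_{k-1,j} rho(j)],
  phi_{k,j} = phi_{k-1,j} - phi_{kk} phi_{k-1,k-j},  j = 1..k-1.
Step k = 1:
  phi_11 = rho(1) = -0.7076.
Step k = 2:
  phi_22 = [rho(2) - phi_11 rho(1)] / [1 - phi_11 rho(1)] = [0.7439 - (-0.7076)(-0.7076)] / [1 - (-0.7076)(-0.7076)]
         = 0.24320224 / 0.49930224 = 0.4871.
Therefore phi_{22} = 0.4871.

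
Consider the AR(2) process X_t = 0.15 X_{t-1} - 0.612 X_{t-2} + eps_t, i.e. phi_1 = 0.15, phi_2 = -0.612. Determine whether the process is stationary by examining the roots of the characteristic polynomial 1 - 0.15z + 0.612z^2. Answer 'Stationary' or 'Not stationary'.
\text{Stationary}

The AR(p) characteristic polynomial is P(z) = 1 - 0.15z + 0.612z^2.
Stationarity requires all roots to lie outside the unit circle, i.e. |z| > 1 for every root.
Set 1 + (-0.15) z + (0.612) z^2 = 0, i.e. a z^2 + b z + c = 0 with a = 0.612, b = -0.15, c = 1.
Discriminant D = b^2 - 4ac = (-0.15)^2 - 4*(0.612)*1 = 0.0225 - (2.448) = -2.4255.
D < 0, so the roots are the complex-conjugate pair z = (-b +/- i sqrt(-D)) / (2a) = 0.1225 +/- 1.2724i.
For a conjugate pair |z|^2 = z * conj(z) = (product of roots) = c/a = 1/(0.612) = 1.633987, so |z| = sqrt(1.633987) = 1.2783 for both roots.
Moduli of all roots: 1.2783, 1.2783.
All moduli strictly greater than 1? Yes.
Verdict: Stationary.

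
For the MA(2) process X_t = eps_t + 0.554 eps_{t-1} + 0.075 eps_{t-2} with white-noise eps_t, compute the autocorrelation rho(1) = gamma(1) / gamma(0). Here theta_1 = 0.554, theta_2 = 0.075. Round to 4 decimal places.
\rho(1) = 0.4537

For an MA(q) process with theta_0 = 1, the autocovariance is
  gamma(k) = sigma^2 * sum_{i=0..q-k} theta_i * theta_{i+k},
and rho(k) = gamma(k) / gamma(0). Sigma^2 cancels.
  numerator   = (1)*(0.554) + (0.554)*(0.075) = 0.59555.
  denominator = (1)^2 + (0.554)^2 + (0.075)^2 = 1.312541.
  rho(1) = 0.59555 / 1.312541 = 0.4537.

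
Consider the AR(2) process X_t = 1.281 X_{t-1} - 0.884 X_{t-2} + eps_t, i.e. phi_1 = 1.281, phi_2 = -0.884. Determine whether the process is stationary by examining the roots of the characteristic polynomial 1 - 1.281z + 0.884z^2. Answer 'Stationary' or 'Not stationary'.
\text{Stationary}

The AR(p) characteristic polynomial is P(z) = 1 - 1.281z + 0.884z^2.
Stationarity requires all roots to lie outside the unit circle, i.e. |z| > 1 for every root.
Set 1 + (-1.281) z + (0.884) z^2 = 0, i.e. a z^2 + b z + c = 0 with a = 0.884, b = -1.281, c = 1.
Discriminant D = b^2 - 4ac = (-1.281)^2 - 4*(0.884)*1 = 1.640961 - (3.536) = -1.895039.
D < 0, so the roots are the complex-conjugate pair z = (-b +/- i sqrt(-D)) / (2a) = 0.7245 +/- 0.7786i.
For a conjugate pair |z|^2 = z * conj(z) = (product of roots) = c/a = 1/(0.884) = 1.131222, so |z| = sqrt(1.131222) = 1.0636 for both roots.
Moduli of all roots: 1.0636, 1.0636.
All moduli strictly greater than 1? Yes.
Verdict: Stationary.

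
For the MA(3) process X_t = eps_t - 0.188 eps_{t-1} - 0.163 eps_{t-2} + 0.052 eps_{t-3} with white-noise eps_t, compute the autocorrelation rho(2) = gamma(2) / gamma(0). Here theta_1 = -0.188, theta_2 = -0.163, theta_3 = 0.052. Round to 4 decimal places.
\rho(2) = -0.1623

For an MA(q) process with theta_0 = 1, the autocovariance is
  gamma(k) = sigma^2 * sum_{i=0..q-k} theta_i * theta_{i+k},
and rho(k) = gamma(k) / gamma(0). Sigma^2 cancels.
  numerator   = (1)*(-0.163) + (-0.188)*(0.052) = -0.172776.
  denominator = (1)^2 + (-0.188)^2 + (-0.163)^2 + (0.052)^2 = 1.064617.
  rho(2) = -0.172776 / 1.064617 = -0.1623.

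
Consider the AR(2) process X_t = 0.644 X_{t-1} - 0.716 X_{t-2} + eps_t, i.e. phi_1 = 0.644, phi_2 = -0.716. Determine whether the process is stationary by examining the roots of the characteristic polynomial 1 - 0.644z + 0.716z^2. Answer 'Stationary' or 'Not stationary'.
\text{Stationary}

The AR(p) characteristic polynomial is P(z) = 1 - 0.644z + 0.716z^2.
Stationarity requires all roots to lie outside the unit circle, i.e. |z| > 1 for every root.
Set 1 + (-0.644) z + (0.716) z^2 = 0, i.e. a z^2 + b z + c = 0 with a = 0.716, b = -0.644, c = 1.
Discriminant D = b^2 - 4ac = (-0.644)^2 - 4*(0.716)*1 = 0.414736 - (2.864) = -2.449264.
D < 0, so the roots are the complex-conjugate pair z = (-b +/- i sqrt(-D)) / (2a) = 0.4497 +/- 1.0929i.
For a conjugate pair |z|^2 = z * conj(z) = (product of roots) = c/a = 1/(0.716) = 1.396648, so |z| = sqrt(1.396648) = 1.1818 for both roots.
Moduli of all roots: 1.1818, 1.1818.
All moduli strictly greater than 1? Yes.
Verdict: Stationary.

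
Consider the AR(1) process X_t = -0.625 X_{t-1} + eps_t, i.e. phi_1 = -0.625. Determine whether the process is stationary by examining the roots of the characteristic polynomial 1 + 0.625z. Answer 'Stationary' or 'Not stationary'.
\text{Stationary}

The AR(p) characteristic polynomial is P(z) = 1 + 0.625z.
Stationarity requires all roots to lie outside the unit circle, i.e. |z| > 1 for every root.
This is linear in z: 1 + (0.625) z = 0  =>  z = -1/(0.625) = -1.6,  |z| = 1.6.
Moduli of all roots: 1.6000.
All moduli strictly greater than 1? Yes.
Verdict: Stationary.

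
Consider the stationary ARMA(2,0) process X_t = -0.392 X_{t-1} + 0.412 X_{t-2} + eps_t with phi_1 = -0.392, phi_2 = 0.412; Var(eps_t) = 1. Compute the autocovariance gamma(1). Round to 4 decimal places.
\gamma(1) = -1.4453

Multiply the model equation by X_{t-k} and take expectations. With theta_0 = psi_0 = 1 and psi_j the MA(infinity) weights, this gives
  gamma(k) - sum_i phi_i gamma(k-i) = c_k,
  c_k = sigma^2 * sum_{j=k..q} theta_j psi_{j-k}   (c_k = 0 for k > q),
using gamma(-m) = gamma(m).
Pure AR (q = 0): c_0 = sigma^2 = 1, c_k = 0 for k >= 1.
Equations for k = 0, 1, 2 (AR order 2, c_2 = 0):
  (E0) gamma(0) = phi_1 gamma(1) + phi_2 gamma(2) + c_0
  (E1) gamma(1) = phi_1 gamma(0) + phi_2 gamma(1) + c_1
  (E2) gamma(2) = phi_1 gamma(1) + phi_2 gamma(0)
From (E1): gamma(1) = A gamma(0) + B with
  A = phi_1 / (1 - phi_2) = -0.392 / 0.588 = -0.666667,   B = c_1 / (1 - phi_2) = 0 / 0.588 = 0.
Insert (E2) into (E0): gamma(0) (1 - phi_2^2) = phi_1 (1 + phi_2) gamma(1) + c_0.
  phi_1 (1 + phi_2) = (-0.392)(1.412) = -0.553504,   1 - phi_2^2 = 0.830256.
Replace gamma(1) by A gamma(0) + B and collect gamma(0):
  gamma(0) [0.830256 - (-0.553504)(-0.666667)] = c_0 = 1
  gamma(0) * 0.461253 = 1
  gamma(0) = 1 / 0.461253 = 2.168006.
  gamma(1) = A gamma(0) = (-0.666667)(2.168006) = -1.445337.
Therefore gamma(1) = -1.4453 (to 4 decimal places).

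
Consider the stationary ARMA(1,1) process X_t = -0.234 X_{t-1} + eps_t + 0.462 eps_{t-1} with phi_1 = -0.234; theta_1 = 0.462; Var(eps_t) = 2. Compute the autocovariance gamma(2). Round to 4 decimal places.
\gamma(2) = -0.1007

Multiply the model equation by X_{t-k} and take expectations. With theta_0 = psi_0 = 1 and psi_j the MA(infinity) weights, this gives
  gamma(k) - sum_i phi_i gamma(k-i) = c_k,
  c_k = sigma^2 * sum_{j=k..q} theta_j psi_{j-k}   (c_k = 0 for k > q),
using gamma(-m) = gamma(m).
psi-weights needed (psi_j = theta_j + sum_i phi_i psi_{j-i}):
  psi_1 = theta_1 + phi_1 = 0.462 + (-0.234) = 0.228
Right-hand sides:
  c_0 = sigma^2 (1 + theta_1 psi_1) = 2 * (1 + (0.462)(0.228)) = 2 * 1.105336 = 2.210672
  c_1 = sigma^2 theta_1 = 2 * (0.462) = 0.924
  c_2 = 0
Equations for k = 0 and k = 1 (AR order 1):
  gamma(0) = phi_1 gamma(1) + c_0
  gamma(1) = phi_1 gamma(0) + c_1
Substituting the second into the first: gamma(0) (1 - phi_1^2) = c_0 + phi_1 c_1, so
  gamma(0) = (c_0 + phi_1 c_1) / (1 - phi_1^2) = (2.210672 + (-0.234)(0.924)) / (1 - (-0.234)^2) = 1.994456 / 0.945244 = 2.109991.
  gamma(1) = phi_1 gamma(0) + c_1 = (-0.234)(2.109991) + (0.924) = 0.430262.
For k = 2 (> q): gamma(2) = phi_1 gamma(1) = (-0.234)(0.430262) = -0.100681.
Therefore gamma(2) = -0.1007 (to 4 decimal places).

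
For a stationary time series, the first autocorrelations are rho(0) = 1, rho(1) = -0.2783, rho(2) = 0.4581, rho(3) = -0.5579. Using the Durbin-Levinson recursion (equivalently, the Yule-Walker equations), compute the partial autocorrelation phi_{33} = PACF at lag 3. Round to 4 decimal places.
\phi_{33} = -0.4810

The PACF at lag k is phi_{kk}, the last component of the solution
to the Yule-Walker system G_k phi = r_k where
  (G_k)_{ij} = rho(|i - j|), (r_k)_i = rho(i), i,j = 1..k.
Equivalently, Durbin-Levinson gives phi_{kk} iteratively:
  phi_{11} = rho(1)
  phi_{kk} = [rho(k) - sum_{j=1..k-1} phi_{k-1,j} rho(k-j)]
            / [1 - sum_{j=1..k-1} phi_{k-1,j} rho(j)],
  phi_{k,j} = phi_{k-1,j} - phi_{kk} phi_{k-1,k-j},  j = 1..k-1.
Step k = 1:
  phi_11 = rho(1) = -0.2783.
Step k = 2:
  phi_22 = [rho(2) - phi_11 rho(1)] / [1 - phi_11 rho(1)] = [0.4581 - (-0.2783)(-0.2783)] / [1 - (-0.2783)(-0.2783)]
         = 0.38064911 / 0.92254911 = 0.412606.
  Update: phi_21 = phi_11 - phi_22 phi_11 = -0.2783 - (0.412606)(-0.2783) = -0.163472.
Step k = 3:
  phi_33 = [rho(3) - phi_21 rho(2) - phi_22 rho(1)] / [1 - phi_21 rho(1) - phi_22 rho(2)]
    numerator   = -0.5579 - (-0.163472)(0.4581) - (0.412606)(-0.2783) = -0.36818537
    denominator = 1 - (-0.163472)(-0.2783) - (0.412606)(0.4581) = 0.76549108
  phi_33 = -0.36818537 / 0.76549108 = -0.481.
Therefore phi_{33} = -0.4810.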